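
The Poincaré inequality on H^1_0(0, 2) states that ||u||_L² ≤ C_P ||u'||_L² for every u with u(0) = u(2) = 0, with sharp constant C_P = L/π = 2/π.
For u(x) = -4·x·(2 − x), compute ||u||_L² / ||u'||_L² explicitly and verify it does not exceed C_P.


||u||_L² / ||u'||_L² = sqrt(10)/5 < C_P = 2/π.

u(x) = -4·x·(2 − x), so u'(x) = 8*x - 8.
u(x) = -4·x·(2 − x) vanishes at x = 0 and x = 2, so u ∈ H^1_0(0, 2). Differentiate via the product rule and integrate the resulting polynomials term by term.
  ∫_0^2 u² dx = ∫_0^2 (16*x^4 - 64*x^3 + 64*x^2) dx. Term by term:
    ∫_0^2 16*x^4 dx = 512/5;  ∫_0^2 -64*x^3 dx = -256;  ∫_0^2 64*x^2 dx = 512/3.
  Sum: 512/5 − 256 + 512/3 = 256/15.
  ∫_0^2 (u')² dx = ∫_0^2 (64*x^2 - 128*x + 64) dx. Term by term:
    ∫_0^2 64*x^2 dx = 512/3;  ∫_0^2 -128*x dx = -256;  ∫_0^2 64 dx = 128.
  Sum: 512/3 − 256 + 128 = 128/3.
∫_0^2 u² dx = 256/15, so ||u||_L² = 16*sqrt(15)/15.
∫_0^2 (u')² dx = 128/3, so ||u'||_L² = 8*sqrt(6)/3.
Ratio ||u||_L² / ||u'||_L² = sqrt(10)/5.
Sharp Poincaré constant on H^1_0(0, 2) is C_P = L/π = 2/π, achieved by sin(π/2·x).
A polynomial bump cannot attain the sharp Poincaré constant (only the first sine eigenfunction does), so the ratio is strictly less than C_P, consistent with ||u||_L² ≤ C_P ||u'||_L².


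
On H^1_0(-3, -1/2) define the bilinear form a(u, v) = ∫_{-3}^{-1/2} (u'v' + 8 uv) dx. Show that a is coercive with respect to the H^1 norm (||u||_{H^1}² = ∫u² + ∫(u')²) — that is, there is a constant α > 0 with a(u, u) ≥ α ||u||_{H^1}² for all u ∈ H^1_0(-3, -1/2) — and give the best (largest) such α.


α = 1

Coercivity of a(·,·) on H^1_0(-3, -1/2) means a(u, u) ≥ α ||u||_{H^1}² for every u ∈ H^1_0.
The interval has length L = 5/2, and Poincaré/coercivity depend only on L. Here a(u, u) = ∫(u')² + (8)·∫u².
Here c = 8 ≥ 1, so a(u,u) = ∫(u')² + c∫u² ≥ ∫(u')² + ∫u² = ||u||_{H^1}², i.e. α = 1 works. No larger α is possible: a(u,u) ≥ α||u||_{H^1}² means (1−α)∫(u')² ≥ (α−c)∫u², and for the modes u_n = sin(nπ(x−x₀)/L) (x₀ the left endpoint) one has ∫u_n²/∫(u_n')² = (L/(nπ))² → 0, so a(u_n,u_n)/||u_n||_{H^1}² → 1. Hence the optimal constant is α = 1.
Therefore α = 1.


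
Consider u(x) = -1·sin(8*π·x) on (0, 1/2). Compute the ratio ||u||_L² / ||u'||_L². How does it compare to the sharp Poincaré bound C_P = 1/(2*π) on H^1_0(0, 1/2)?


||u||_L² / ||u'||_L² = 1/(8*π) < C_P = 1/(2*π).

u(x) = -1·sin(8*π·x), so u'(x) = -8*π*cos(8*π*x).
Writing u(x) = A·sin(kπx/L) with A = -1 and k = 4, use ∫_0^L sin²(kπx/L) dx = L/2 and ∫_0^L cos²(kπx/L) dx = L/2.
u² = 1·sin²(8*π·x) and (u')² = 64*π^2·cos²(8*π·x), and each of sin², cos² integrates to L/2 = 1/4 over (0, 1/2).
∫_0^1/2 u² dx = 1/4, so ||u||_L² = 1/2.
∫_0^1/2 (u')² dx = 16*π^2, so ||u'||_L² = 4*π.
Ratio ||u||_L² / ||u'||_L² = 1/(8*π).
Sharp Poincaré constant on H^1_0(0, 1/2) is C_P = L/π = 1/(2*π), achieved by sin(2*π·x).
This is the k = 4 harmonic; the ratio L/(kπ) is strictly less than C_P = L/π, consistent with the sharp inequality ||u||_L² ≤ C_P ||u'||_L².


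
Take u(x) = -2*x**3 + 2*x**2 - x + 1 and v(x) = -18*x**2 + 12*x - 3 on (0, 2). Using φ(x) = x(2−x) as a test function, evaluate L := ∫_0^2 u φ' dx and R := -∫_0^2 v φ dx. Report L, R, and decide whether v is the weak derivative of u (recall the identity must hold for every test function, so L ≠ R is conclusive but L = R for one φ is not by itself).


LHS = 28/5, RHS = 84/5. No, v is not the weak derivative of u.

u(x) = -2*x**3 + 2*x**2 - x + 1, classical derivative u'(x) = -6*x**2 + 4*x - 1.
φ(x) = x(2−x), so φ'(x) = 2 - 2*x.
Note φ(0) = φ(2) = 0, so the boundary term u·φ vanishes.
LHS = ∫_0^2 u(x) φ'(x) dx = ∫_0^2 (4*x^4 - 8*x^3 + 6*x^2 - 4*x + 2) dx. Term by term:
  ∫_0^2 4*x^4 dx = 128/5;  ∫_0^2 -8*x^3 dx = -32;  ∫_0^2 6*x^2 dx = 16;
  ∫_0^2 -4*x dx = -8;  ∫_0^2 2 dx = 4.
Sum: 128/5 − 32 + 16 − 8 + 4 = 28/5.
So LHS = 28/5.
∫_0^2 v(x) φ(x) dx = ∫_0^2 (18*x^4 - 48*x^3 + 27*x^2 - 6*x) dx. Term by term:
  ∫_0^2 18*x^4 dx = 576/5;  ∫_0^2 -48*x^3 dx = -192;  ∫_0^2 27*x^2 dx = 72;
  ∫_0^2 -6*x dx = -12.
Sum: 576/5 − 192 + 72 − 12 = -84/5.
So RHS = -∫_0^2 v(x) φ(x) dx = 84/5.
LHS − RHS = -56/5 ≠ 0, so the identity fails.
(For a valid weak derivative the identity must hold for EVERY test function, in particular this one. The failure shows v is NOT the weak derivative of u.)
Correct weak derivative would be u'(x) = -6*x**2 + 4*x - 1.


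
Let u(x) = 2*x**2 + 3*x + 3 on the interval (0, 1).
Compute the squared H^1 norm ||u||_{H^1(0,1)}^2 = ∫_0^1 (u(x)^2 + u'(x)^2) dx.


||u||_{H^1}^2 = 827/15

The H^1 norm (squared) on an interval (0, L) is
  ||u||_{H^1}^2 = ∫_0^L u(x)^2 dx + ∫_0^L u'(x)^2 dx.
Compute u'(x) = 4*x + 3.
Then u(x)^2 = 4*x**4 + 12*x**3 + 21*x**2 + 18*x + 9 and u'(x)^2 = 16*x**2 + 24*x + 9.
Integrate each monomial from 0 to 1 using ∫_0^1 c·x^n dx = c·1^(n+1)/(n+1):
  ∫_0^1 u(x)^2 dx = ∫_0^1 (4*x^4 + 12*x^3 + 21*x^2 + 18*x + 9) dx. Term by term:
    ∫_0^1 4*x^4 dx = 4/5;  ∫_0^1 12*x^3 dx = 3;  ∫_0^1 21*x^2 dx = 7;
    ∫_0^1 18*x dx = 9;  ∫_0^1 9 dx = 9.
  Sum: 4/5 + 3 + 7 + 9 + 9 = 144/5.
  ∫_0^1 u'(x)^2 dx = ∫_0^1 (16*x^2 + 24*x + 9) dx. Term by term:
    ∫_0^1 16*x^2 dx = 16/3;  ∫_0^1 24*x dx = 12;  ∫_0^1 9 dx = 9.
  Sum: 16/3 + 12 + 9 = 79/3.
Adding: ||u||_{H^1}^2 = 144/5 + 79/3 = 827/15.


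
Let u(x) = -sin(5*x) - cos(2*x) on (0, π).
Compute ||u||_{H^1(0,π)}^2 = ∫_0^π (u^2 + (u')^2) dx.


||u||_{H^1(0,π)}^2 = 100/21 + 31*π/2

u'(x) = 2*sin(2*x) - 5*cos(5*x).
Expand u² and (u')² and integrate term by term on (0, π), using: for integers n ≥ 1, ∫_0^π sin²(nx) dx = ∫_0^π cos²(nx) dx = π/2; for n ≠ n', ∫_0^π sin(nx)sin(n'x) dx = ∫_0^π cos(nx)cos(n'x) dx = 0; and by product-to-sum, ∫_0^π sin(nx)cos(n'x) dx = ½∫_0^π [sin((n+n')x) + sin((n−n')x)] dx, which is 0 when n+n' is even and 2n/(n²−n'²) when n+n' is odd (it need not vanish on (0, π)).
  u² squared terms: (-1)²·∫cos(2x)² dx = 1·π/2 = π/2;  (-1)²·∫sin(5x)² dx = 1·π/2 = π/2.
  u² cross terms: 2·(-1)·(-1)·∫cos(2x)·sin(5x) dx = 2·(10/21) = 20/21.
  So ∫_0^π u² dx = π/2 + π/2 + 20/21 = 20/21 + π.
  (u')² squared terms: (-5)²·∫cos(5x)² dx = 25·π/2 = 25*π/2;  (2)²·∫sin(2x)² dx = 4·π/2 = 2*π.
  (u')² cross terms: 2·(-5)·(2)·∫cos(5x)·sin(2x) dx = -20·(-4/21) = 80/21.
  So ∫_0^π (u')² dx = 25*π/2 + 2*π + 80/21 = 80/21 + 29*π/2.
||u||_{H^1}^2 = (20/21 + π) + (80/21 + 29*π/2) = 100/21 + 31*π/2.


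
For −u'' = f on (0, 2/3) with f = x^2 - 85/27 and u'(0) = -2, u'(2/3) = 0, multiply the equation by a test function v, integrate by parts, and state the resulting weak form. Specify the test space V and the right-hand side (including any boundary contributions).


V = H^1(0, 2/3) (v unrestricted at boundary; u is determined up to an additive constant); weak form: ∫_0^2/3 u'v' dx = ∫_0^2/3 (x^2 - 85/27) v dx + 2·v(0) for all v ∈ V.

Multiply both sides by a test function v and integrate from 0 to 2/3:
  ∫_0^2/3 −u''(x) v(x) dx = ∫_0^2/3 f(x) v(x) dx.
Integrate the LHS by parts once:
  ∫_0^2/3 −u'' v dx = −[u'(x) v(x)]_0^2/3 + ∫_0^2/3 u'(x) v'(x) dx.
Thus ∫_0^2/3 u'(x) v'(x) dx = ∫_0^2/3 f(x) v(x) dx + [u'(x) v(x)]_0^2/3.
Choose V so that boundary terms are either known or forced to vanish.
u has inhomogeneous Neumann u'(0) = -2, u'(2/3) = 0. [u' v]_0^2/3 = (0)·v(2/3) − (-2)·v(0) = 2·v(0). Take V = H^1(0, 2/3); boundary term becomes part of RHS.
Weak formulation: find u (satisfying any essential BC) such that ∫_0^2/3 u'(x) v'(x) dx = ∫_0^2/3 f v dx + 2·v(0) for all v ∈ V (Neumann data are natural BCs: they enter the RHS as boundary terms).
Substituting f(x) = x^2 - 85/27, the right-hand side is ∫_0^2/3 (x^2 - 85/27) v dx + 2·v(0).
Compatibility check (pure Neumann): taking v ≡ 1 ∈ V gives 0 = ∫_0^2/3 f dx + (0) − (-2), i.e. ∫_0^2/3 f dx must equal u'(0) − u'(2/3) = -2. Indeed ∫_0^2/3 (x^2 - 85/27) dx = -2, so the data are compatible. The solution is then unique only up to an additive constant (fix it e.g. by requiring ∫_0^2/3 u dx = 0).


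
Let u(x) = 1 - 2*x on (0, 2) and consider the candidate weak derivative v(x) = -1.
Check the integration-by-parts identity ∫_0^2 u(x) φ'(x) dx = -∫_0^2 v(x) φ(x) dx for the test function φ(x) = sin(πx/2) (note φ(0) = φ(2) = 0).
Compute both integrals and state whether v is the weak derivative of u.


LHS = 8/π, RHS = 4/π. No, v is not the weak derivative of u.

u(x) = 1 - 2*x, classical derivative u'(x) = -2.
φ(x) = sin(πx/2), so φ'(x) = π*cos(π*x/2)/2.
Note φ(0) = φ(2) = 0, so the boundary term u·φ vanishes.
LHS = ∫_0^2 u(x) φ'(x) dx = ∫_0^2 (-π*x*cos(π*x/2) + π*cos(π*x/2)/2) dx. Term by term:
  ∫_0^2 π*cos(π*x/2)/2 dx = 0;  ∫_0^2 -π*x*cos(π*x/2) dx = 8/π.
Sum: 0 + 8/π = 8/π.
So LHS = 8/π.
∫_0^2 v(x) φ(x) dx = ∫_0^2 (-sin(π*x/2)) dx. Term by term:
  ∫_0^2 -sin(π*x/2) dx = -4/π.
So RHS = -∫_0^2 v(x) φ(x) dx = 4/π.
LHS − RHS = 4/π ≠ 0, so the identity fails.
(For a valid weak derivative the identity must hold for EVERY test function, in particular this one. The failure shows v is NOT the weak derivative of u.)
Correct weak derivative would be u'(x) = -2.


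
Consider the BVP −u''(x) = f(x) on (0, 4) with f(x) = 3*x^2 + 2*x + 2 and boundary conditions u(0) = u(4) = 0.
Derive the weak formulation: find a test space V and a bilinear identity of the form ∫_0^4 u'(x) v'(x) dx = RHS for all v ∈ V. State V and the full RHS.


V = H^1_0(0, 4) (so v(0) = v(4) = 0); weak form: ∫_0^4 u'v' dx = ∫_0^4 (3*x^2 + 2*x + 2) v dx for all v ∈ V.

Multiply both sides by a test function v and integrate from 0 to 4:
  ∫_0^4 −u''(x) v(x) dx = ∫_0^4 f(x) v(x) dx.
Integrate the LHS by parts once:
  ∫_0^4 −u'' v dx = −[u'(x) v(x)]_0^4 + ∫_0^4 u'(x) v'(x) dx.
Thus ∫_0^4 u'(x) v'(x) dx = ∫_0^4 f(x) v(x) dx + [u'(x) v(x)]_0^4.
Choose V so that boundary terms are either known or forced to vanish.
u is Dirichlet: u(0) = u(4) = 0. Let V = H^1_0(0, 4); then v(0) = v(4) = 0, and [u' v]_0^4 = 0.
Weak formulation: find u (satisfying any essential BC) such that ∫_0^4 u'(x) v'(x) dx = ∫_0^4 f v dx for all v ∈ V.
Substituting f(x) = 3*x^2 + 2*x + 2, the right-hand side is ∫_0^4 (3*x^2 + 2*x + 2) v dx.


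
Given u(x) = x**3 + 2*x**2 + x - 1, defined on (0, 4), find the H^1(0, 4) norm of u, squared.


||u||_{H^1}^2 = 71880/7

The H^1 norm (squared) on an interval (0, L) is
  ||u||_{H^1}^2 = ∫_0^L u(x)^2 dx + ∫_0^L u'(x)^2 dx.
Compute u'(x) = 3*x**2 + 4*x + 1.
Then u(x)^2 = x**6 + 4*x**5 + 6*x**4 + 2*x**3 - 3*x**2 - 2*x + 1 and u'(x)^2 = 9*x**4 + 24*x**3 + 22*x**2 + 8*x + 1.
Integrate each monomial from 0 to 4 using ∫_0^4 c·x^n dx = c·4^(n+1)/(n+1):
  ∫_0^4 u(x)^2 dx = ∫_0^4 (x^6 + 4*x^5 + 6*x^4 + 2*x^3 - 3*x^2 - 2*x + 1) dx. Term by term:
    ∫_0^4 x^6 dx = 16384/7;  ∫_0^4 4*x^5 dx = 8192/3;  ∫_0^4 6*x^4 dx = 6144/5;
    ∫_0^4 2*x^3 dx = 128;  ∫_0^4 -3*x^2 dx = -64;  ∫_0^4 -2*x dx = -16;
    ∫_0^4 1 dx = 4.
  Sum: 16384/7 + 8192/3 + 6144/5 + 128 − 64 − 16 + 4 = 666964/105.
  ∫_0^4 u'(x)^2 dx = ∫_0^4 (9*x^4 + 24*x^3 + 22*x^2 + 8*x + 1) dx. Term by term:
    ∫_0^4 9*x^4 dx = 9216/5;  ∫_0^4 24*x^3 dx = 1536;  ∫_0^4 22*x^2 dx = 1408/3;
    ∫_0^4 8*x dx = 64;  ∫_0^4 1 dx = 4.
  Sum: 9216/5 + 1536 + 1408/3 + 64 + 4 = 58748/15.
Adding: ||u||_{H^1}^2 = 666964/105 + 58748/15 = 71880/7.


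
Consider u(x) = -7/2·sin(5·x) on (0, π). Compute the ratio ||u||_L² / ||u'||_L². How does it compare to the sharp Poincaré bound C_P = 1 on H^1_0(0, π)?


||u||_L² / ||u'||_L² = 1/5 < C_P = 1.

u(x) = -7/2·sin(5·x), so u'(x) = -35*cos(5*x)/2.
Writing u(x) = A·sin(kπx/L) with A = -7/2 and k = 5, use ∫_0^L sin²(kπx/L) dx = L/2 and ∫_0^L cos²(kπx/L) dx = L/2.
u² = 49/4·sin²(5·x) and (u')² = 1225/4·cos²(5·x), and each of sin², cos² integrates to L/2 = π/2 over (0, π).
∫_0^π u² dx = 49*π/8, so ||u||_L² = 7*sqrt(2)*sqrt(π)/4.
∫_0^π (u')² dx = 1225*π/8, so ||u'||_L² = 35*sqrt(2)*sqrt(π)/4.
Ratio ||u||_L² / ||u'||_L² = 1/5.
Sharp Poincaré constant on H^1_0(0, π) is C_P = L/π = 1, achieved by sin(x).
This is the k = 5 harmonic; the ratio L/(kπ) is strictly less than C_P = L/π, consistent with the sharp inequality ||u||_L² ≤ C_P ||u'||_L².


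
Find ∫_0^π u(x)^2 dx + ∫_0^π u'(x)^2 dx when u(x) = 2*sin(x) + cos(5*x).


||u||_{H^1(0,π)}^2 = 17*π

u'(x) = -5*sin(5*x) + 2*cos(x).
Expand u² and (u')² and integrate term by term on (0, π), using: for integers n ≥ 1, ∫_0^π sin²(nx) dx = ∫_0^π cos²(nx) dx = π/2; for n ≠ n', ∫_0^π sin(nx)sin(n'x) dx = ∫_0^π cos(nx)cos(n'x) dx = 0; and by product-to-sum, ∫_0^π sin(nx)cos(n'x) dx = ½∫_0^π [sin((n+n')x) + sin((n−n')x)] dx, which is 0 when n+n' is even and 2n/(n²−n'²) when n+n' is odd (it need not vanish on (0, π)).
  u² squared terms: (2)²·∫sin(x)² dx = 4·π/2 = 2*π;  (1)²·∫cos(5x)² dx = 1·π/2 = π/2.
  u² cross terms: 2·(2)·(1)·∫sin(x)·cos(5x) dx = 4·(0) = 0.
  So ∫_0^π u² dx = 2*π + π/2 + 0 = 5*π/2.
  (u')² squared terms: (-5)²·∫sin(5x)² dx = 25·π/2 = 25*π/2;  (2)²·∫cos(x)² dx = 4·π/2 = 2*π.
  (u')² cross terms: 2·(-5)·(2)·∫sin(5x)·cos(x) dx = -20·(0) = 0.
  So ∫_0^π (u')² dx = 25*π/2 + 2*π + 0 = 29*π/2.
||u||_{H^1}^2 = (5*π/2) + (29*π/2) = 17*π.


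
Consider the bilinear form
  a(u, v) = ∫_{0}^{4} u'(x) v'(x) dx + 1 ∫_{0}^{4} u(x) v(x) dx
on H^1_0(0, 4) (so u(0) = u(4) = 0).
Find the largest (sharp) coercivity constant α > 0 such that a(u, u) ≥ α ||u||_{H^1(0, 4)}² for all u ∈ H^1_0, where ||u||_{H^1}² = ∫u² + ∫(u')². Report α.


α = 1

Coercivity of a(·,·) on H^1_0(0, 4) means a(u, u) ≥ α ||u||_{H^1}² for every u ∈ H^1_0.
The interval has length L = 4, and Poincaré/coercivity depend only on L. Here a(u, u) = ∫(u')² + (1)·∫u².
Here c = 1 ≥ 1, so a(u,u) = ∫(u')² + c∫u² ≥ ∫(u')² + ∫u² = ||u||_{H^1}², i.e. α = 1 works. No larger α is possible: a(u,u) ≥ α||u||_{H^1}² means (1−α)∫(u')² ≥ (α−c)∫u², and for the modes u_n = sin(nπ(x−x₀)/L) (x₀ the left endpoint) one has ∫u_n²/∫(u_n')² = (L/(nπ))² → 0, so a(u_n,u_n)/||u_n||_{H^1}² → 1. Hence the optimal constant is α = 1.
Therefore α = 1.


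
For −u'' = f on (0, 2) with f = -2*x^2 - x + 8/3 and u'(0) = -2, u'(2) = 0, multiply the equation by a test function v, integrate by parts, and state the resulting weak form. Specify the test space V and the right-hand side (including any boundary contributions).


V = H^1(0, 2) (v unrestricted at boundary; u is determined up to an additive constant); weak form: ∫_0^2 u'v' dx = ∫_0^2 (-2*x^2 - x + 8/3) v dx + 2·v(0) for all v ∈ V.

Multiply both sides by a test function v and integrate from 0 to 2:
  ∫_0^2 −u''(x) v(x) dx = ∫_0^2 f(x) v(x) dx.
Integrate the LHS by parts once:
  ∫_0^2 −u'' v dx = −[u'(x) v(x)]_0^2 + ∫_0^2 u'(x) v'(x) dx.
Thus ∫_0^2 u'(x) v'(x) dx = ∫_0^2 f(x) v(x) dx + [u'(x) v(x)]_0^2.
Choose V so that boundary terms are either known or forced to vanish.
u has inhomogeneous Neumann u'(0) = -2, u'(2) = 0. [u' v]_0^2 = (0)·v(2) − (-2)·v(0) = 2·v(0). Take V = H^1(0, 2); boundary term becomes part of RHS.
Weak formulation: find u (satisfying any essential BC) such that ∫_0^2 u'(x) v'(x) dx = ∫_0^2 f v dx + 2·v(0) for all v ∈ V (Neumann data are natural BCs: they enter the RHS as boundary terms).
Substituting f(x) = -2*x^2 - x + 8/3, the right-hand side is ∫_0^2 (-2*x^2 - x + 8/3) v dx + 2·v(0).
Compatibility check (pure Neumann): taking v ≡ 1 ∈ V gives 0 = ∫_0^2 f dx + (0) − (-2), i.e. ∫_0^2 f dx must equal u'(0) − u'(2) = -2. Indeed ∫_0^2 (-2*x^2 - x + 8/3) dx = -2, so the data are compatible. The solution is then unique only up to an additive constant (fix it e.g. by requiring ∫_0^2 u dx = 0).


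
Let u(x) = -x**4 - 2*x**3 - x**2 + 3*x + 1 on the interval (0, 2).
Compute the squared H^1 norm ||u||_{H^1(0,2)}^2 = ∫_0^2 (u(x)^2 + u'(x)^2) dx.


||u||_{H^1}^2 = 387064/315

The H^1 norm (squared) on an interval (0, L) is
  ||u||_{H^1}^2 = ∫_0^L u(x)^2 dx + ∫_0^L u'(x)^2 dx.
Compute u'(x) = -4*x**3 - 6*x**2 - 2*x + 3.
Then u(x)^2 = x**8 + 4*x**7 + 6*x**6 - 2*x**5 - 13*x**4 - 10*x**3 + 7*x**2 + 6*x + 1 and u'(x)^2 = 16*x**6 + 48*x**5 + 52*x**4 - 32*x**2 - 12*x + 9.
Integrate each monomial from 0 to 2 using ∫_0^2 c·x^n dx = c·2^(n+1)/(n+1):
  ∫_0^2 u(x)^2 dx = ∫_0^2 (x^8 + 4*x^7 + 6*x^6 - 2*x^5 - 13*x^4 - 10*x^3 + 7*x^2 + 6*x + 1) dx. Term by term:
    ∫_0^2 x^8 dx = 512/9;  ∫_0^2 4*x^7 dx = 128;  ∫_0^2 6*x^6 dx = 768/7;
    ∫_0^2 -2*x^5 dx = -64/3;  ∫_0^2 -13*x^4 dx = -416/5;  ∫_0^2 -10*x^3 dx = -40;
    ∫_0^2 7*x^2 dx = 56/3;  ∫_0^2 6*x dx = 12;  ∫_0^2 1 dx = 2.
  Sum: 512/9 + 128 + 768/7 − 64/3 − 416/5 − 40 + 56/3 + 12 + 2 = 57562/315.
  ∫_0^2 u'(x)^2 dx = ∫_0^2 (16*x^6 + 48*x^5 + 52*x^4 - 32*x^2 - 12*x + 9) dx. Term by term:
    ∫_0^2 16*x^6 dx = 2048/7;  ∫_0^2 48*x^5 dx = 512;  ∫_0^2 52*x^4 dx = 1664/5;
    ∫_0^2 -32*x^2 dx = -256/3;  ∫_0^2 -12*x dx = -24;  ∫_0^2 9 dx = 18.
  Sum: 2048/7 + 512 + 1664/5 − 256/3 − 24 + 18 = 109834/105.
Adding: ||u||_{H^1}^2 = 57562/315 + 109834/105 = 387064/315.


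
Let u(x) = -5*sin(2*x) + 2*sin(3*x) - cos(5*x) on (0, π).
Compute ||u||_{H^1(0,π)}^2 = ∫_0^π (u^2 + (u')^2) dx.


||u||_{H^1(0,π)}^2 = -1040/21 + 191*π/2

u'(x) = 5*sin(5*x) - 10*cos(2*x) + 6*cos(3*x).
Expand u² and (u')² and integrate term by term on (0, π), using: for integers n ≥ 1, ∫_0^π sin²(nx) dx = ∫_0^π cos²(nx) dx = π/2; for n ≠ n', ∫_0^π sin(nx)sin(n'x) dx = ∫_0^π cos(nx)cos(n'x) dx = 0; and by product-to-sum, ∫_0^π sin(nx)cos(n'x) dx = ½∫_0^π [sin((n+n')x) + sin((n−n')x)] dx, which is 0 when n+n' is even and 2n/(n²−n'²) when n+n' is odd (it need not vanish on (0, π)).
  u² squared terms: (-1)²·∫cos(5x)² dx = 1·π/2 = π/2;  (-5)²·∫sin(2x)² dx = 25·π/2 = 25*π/2;  (2)²·∫sin(3x)² dx = 4·π/2 = 2*π.
  u² cross terms: 2·(-1)·(-5)·∫cos(5x)·sin(2x) dx = 10·(-4/21) = -40/21;  2·(-1)·(2)·∫cos(5x)·sin(3x) dx = -4·(0) = 0;  2·(-5)·(2)·∫sin(2x)·sin(3x) dx = -20·(0) = 0.
  So ∫_0^π u² dx = π/2 + 25*π/2 + 2*π − 40/21 + 0 + 0 = -40/21 + 15*π.
  (u')² squared terms: (-10)²·∫cos(2x)² dx = 100·π/2 = 50*π;  (5)²·∫sin(5x)² dx = 25·π/2 = 25*π/2;  (6)²·∫cos(3x)² dx = 36·π/2 = 18*π.
  (u')² cross terms: 2·(-10)·(5)·∫cos(2x)·sin(5x) dx = -100·(10/21) = -1000/21;  2·(-10)·(6)·∫cos(2x)·cos(3x) dx = -120·(0) = 0;  2·(5)·(6)·∫sin(5x)·cos(3x) dx = 60·(0) = 0.
  So ∫_0^π (u')² dx = 50*π + 25*π/2 + 18*π − 1000/21 + 0 + 0 = -1000/21 + 161*π/2.
||u||_{H^1}^2 = (-40/21 + 15*π) + (-1000/21 + 161*π/2) = -1040/21 + 191*π/2.


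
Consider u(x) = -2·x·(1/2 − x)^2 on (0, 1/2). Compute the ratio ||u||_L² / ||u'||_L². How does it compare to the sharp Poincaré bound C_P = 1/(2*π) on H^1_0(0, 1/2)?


||u||_L² / ||u'||_L² = sqrt(14)/28 < C_P = 1/(2*π).

u(x) = -2·x·(1/2 − x)^2, so u'(x) = (1 - 6*x)*(x - 1/2).
u(x) = -2·x·(1/2 − x)^2 vanishes at x = 0 and x = 1/2, so u ∈ H^1_0(0, 1/2). Differentiate via the product rule and integrate the resulting polynomials term by term.
  ∫_0^1/2 u² dx = ∫_0^1/2 (4*x^6 - 8*x^5 + 6*x^4 - 2*x^3 + x^2/4) dx. Term by term:
    ∫_0^1/2 4*x^6 dx = 1/224;  ∫_0^1/2 -8*x^5 dx = -1/48;  ∫_0^1/2 6*x^4 dx = 3/80;
    ∫_0^1/2 -2*x^3 dx = -1/32;  ∫_0^1/2 x^2/4 dx = 1/96.
  Sum: 1/224 − 1/48 + 3/80 − 1/32 + 1/96 = 1/3360.
  ∫_0^1/2 (u')² dx = ∫_0^1/2 (36*x^4 - 48*x^3 + 22*x^2 - 4*x + 1/4) dx. Term by term:
    ∫_0^1/2 36*x^4 dx = 9/40;  ∫_0^1/2 -48*x^3 dx = -3/4;  ∫_0^1/2 22*x^2 dx = 11/12;
    ∫_0^1/2 -4*x dx = -1/2;  ∫_0^1/2 1/4 dx = 1/8.
  Sum: 9/40 − 3/4 + 11/12 − 1/2 + 1/8 = 1/60.
∫_0^1/2 u² dx = 1/3360, so ||u||_L² = sqrt(210)/840.
∫_0^1/2 (u')² dx = 1/60, so ||u'||_L² = sqrt(15)/30.
Ratio ||u||_L² / ||u'||_L² = sqrt(14)/28.
Sharp Poincaré constant on H^1_0(0, 1/2) is C_P = L/π = 1/(2*π), achieved by sin(2*π·x).
A polynomial bump cannot attain the sharp Poincaré constant (only the first sine eigenfunction does), so the ratio is strictly less than C_P, consistent with ||u||_L² ≤ C_P ||u'||_L².


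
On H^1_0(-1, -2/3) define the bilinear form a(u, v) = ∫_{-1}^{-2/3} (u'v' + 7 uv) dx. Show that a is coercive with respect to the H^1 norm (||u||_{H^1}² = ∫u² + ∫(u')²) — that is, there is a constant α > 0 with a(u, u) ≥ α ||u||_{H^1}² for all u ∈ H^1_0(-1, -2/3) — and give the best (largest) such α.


α = 1

Coercivity of a(·,·) on H^1_0(-1, -2/3) means a(u, u) ≥ α ||u||_{H^1}² for every u ∈ H^1_0.
The interval has length L = 1/3, and Poincaré/coercivity depend only on L. Here a(u, u) = ∫(u')² + (7)·∫u².
Here c = 7 ≥ 1, so a(u,u) = ∫(u')² + c∫u² ≥ ∫(u')² + ∫u² = ||u||_{H^1}², i.e. α = 1 works. No larger α is possible: a(u,u) ≥ α||u||_{H^1}² means (1−α)∫(u')² ≥ (α−c)∫u², and for the modes u_n = sin(nπ(x−x₀)/L) (x₀ the left endpoint) one has ∫u_n²/∫(u_n')² = (L/(nπ))² → 0, so a(u_n,u_n)/||u_n||_{H^1}² → 1. Hence the optimal constant is α = 1.
Therefore α = 1.


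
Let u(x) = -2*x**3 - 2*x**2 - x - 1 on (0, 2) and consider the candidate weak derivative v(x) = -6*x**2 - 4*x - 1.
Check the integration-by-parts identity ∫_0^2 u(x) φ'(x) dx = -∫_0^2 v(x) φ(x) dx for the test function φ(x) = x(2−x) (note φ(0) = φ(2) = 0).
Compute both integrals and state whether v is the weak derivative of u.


LHS = 244/15, RHS = 244/15. Yes, v = u' weakly.

u(x) = -2*x**3 - 2*x**2 - x - 1, classical derivative u'(x) = -6*x**2 - 4*x - 1.
φ(x) = x(2−x), so φ'(x) = 2 - 2*x.
Note φ(0) = φ(2) = 0, so the boundary term u·φ vanishes.
LHS = ∫_0^2 u(x) φ'(x) dx = ∫_0^2 (4*x^4 - 2*x^2 - 2) dx. Term by term:
  ∫_0^2 4*x^4 dx = 128/5;  ∫_0^2 -2*x^2 dx = -16/3;  ∫_0^2 -2 dx = -4.
Sum: 128/5 − 16/3 − 4 = 244/15.
So LHS = 244/15.
∫_0^2 v(x) φ(x) dx = ∫_0^2 (6*x^4 - 8*x^3 - 7*x^2 - 2*x) dx. Term by term:
  ∫_0^2 6*x^4 dx = 192/5;  ∫_0^2 -8*x^3 dx = -32;  ∫_0^2 -7*x^2 dx = -56/3;
  ∫_0^2 -2*x dx = -4.
Sum: 192/5 − 32 − 56/3 − 4 = -244/15.
So RHS = -∫_0^2 v(x) φ(x) dx = 244/15.
LHS = RHS, so the identity holds for this test φ.
Moreover u is smooth here and v(x) = u'(x) = -6*x**2 - 4*x - 1 pointwise, so the identity holds for every test function. Hence v is the weak derivative of u.


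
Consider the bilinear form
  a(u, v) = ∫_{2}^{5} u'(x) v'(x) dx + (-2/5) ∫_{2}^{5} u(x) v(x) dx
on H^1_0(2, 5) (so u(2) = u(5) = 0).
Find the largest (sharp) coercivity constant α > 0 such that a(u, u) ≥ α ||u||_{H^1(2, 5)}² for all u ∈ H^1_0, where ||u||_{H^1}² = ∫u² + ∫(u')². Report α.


α = (-18/5 + π^2)/(9 + π^2)

Coercivity of a(·,·) on H^1_0(2, 5) means a(u, u) ≥ α ||u||_{H^1}² for every u ∈ H^1_0.
The interval has length L = 3, and Poincaré/coercivity depend only on L. Here a(u, u) = ∫(u')² + (-2/5)·∫u².
Here c = -2/5 < 0 with |c| < (π/L)² = π^2/9, so coercivity still holds. The condition a(u,u) ≥ α||u||_{H^1}² reads (1−α)∫(u')² ≥ (α−c)∫u². Any admissible α is ≤ 1 (rapidly oscillating u have ∫u²/∫(u')² → 0), and α = 1 would force 0 ≥ (1−c)∫u², impossible since c < 1; so 1−α > 0. By the sharp Poincaré inequality on H^1_0 of an interval of length L, ∫(u')² ≥ (π/L)²∫u² with equality for the first sine mode sin(π(x−x₀)/L) (x₀ the left endpoint), so the inequality holds for all u iff (1−α)(π/L)² ≥ α − c, i.e. α ≤ ((π/L)² + c)/((π/L)² + 1) = (1 + c(L/π)²)/(1 + (L/π)²). (Direct route, valid since c ≤ 0: Poincaré gives c∫u² ≥ c(L/π)²∫(u')², so a(u,u) ≥ (1 + c(L/π)²)∫(u')², while ||u||_{H^1}² ≤ (1 + (L/π)²)∫(u')²; dividing yields the same α.) With (π/L)² = π^2/9 and c = -2/5, the largest admissible constant is α = ((π/L)² + c)/((π/L)² + 1).
Simplifying, α = (-18/5 + π^2)/(9 + π^2).


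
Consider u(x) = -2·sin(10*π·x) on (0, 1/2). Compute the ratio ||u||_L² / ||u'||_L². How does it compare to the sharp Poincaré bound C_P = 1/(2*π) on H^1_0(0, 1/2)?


||u||_L² / ||u'||_L² = 1/(10*π) < C_P = 1/(2*π).

u(x) = -2·sin(10*π·x), so u'(x) = -20*π*cos(10*π*x).
Writing u(x) = A·sin(kπx/L) with A = -2 and k = 5, use ∫_0^L sin²(kπx/L) dx = L/2 and ∫_0^L cos²(kπx/L) dx = L/2.
u² = 4·sin²(10*π·x) and (u')² = 400*π^2·cos²(10*π·x), and each of sin², cos² integrates to L/2 = 1/4 over (0, 1/2).
∫_0^1/2 u² dx = 1, so ||u||_L² = 1.
∫_0^1/2 (u')² dx = 100*π^2, so ||u'||_L² = 10*π.
Ratio ||u||_L² / ||u'||_L² = 1/(10*π).
Sharp Poincaré constant on H^1_0(0, 1/2) is C_P = L/π = 1/(2*π), achieved by sin(2*π·x).
This is the k = 5 harmonic; the ratio L/(kπ) is strictly less than C_P = L/π, consistent with the sharp inequality ||u||_L² ≤ C_P ||u'||_L².


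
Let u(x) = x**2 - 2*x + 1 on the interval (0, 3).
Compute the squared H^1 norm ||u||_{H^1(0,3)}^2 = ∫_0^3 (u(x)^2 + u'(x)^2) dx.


||u||_{H^1}^2 = 93/5

The H^1 norm (squared) on an interval (0, L) is
  ||u||_{H^1}^2 = ∫_0^L u(x)^2 dx + ∫_0^L u'(x)^2 dx.
Compute u'(x) = 2*x - 2.
Then u(x)^2 = x**4 - 4*x**3 + 6*x**2 - 4*x + 1 and u'(x)^2 = 4*x**2 - 8*x + 4.
Integrate each monomial from 0 to 3 using ∫_0^3 c·x^n dx = c·3^(n+1)/(n+1):
  ∫_0^3 u(x)^2 dx = ∫_0^3 (x^4 - 4*x^3 + 6*x^2 - 4*x + 1) dx. Term by term:
    ∫_0^3 x^4 dx = 243/5;  ∫_0^3 -4*x^3 dx = -81;  ∫_0^3 6*x^2 dx = 54;
    ∫_0^3 -4*x dx = -18;  ∫_0^3 1 dx = 3.
  Sum: 243/5 − 81 + 54 − 18 + 3 = 33/5.
  ∫_0^3 u'(x)^2 dx = ∫_0^3 (4*x^2 - 8*x + 4) dx. Term by term:
    ∫_0^3 4*x^2 dx = 36;  ∫_0^3 -8*x dx = -36;  ∫_0^3 4 dx = 12.
  Sum: 36 − 36 + 12 = 12.
Adding: ||u||_{H^1}^2 = 33/5 + 12 = 93/5.


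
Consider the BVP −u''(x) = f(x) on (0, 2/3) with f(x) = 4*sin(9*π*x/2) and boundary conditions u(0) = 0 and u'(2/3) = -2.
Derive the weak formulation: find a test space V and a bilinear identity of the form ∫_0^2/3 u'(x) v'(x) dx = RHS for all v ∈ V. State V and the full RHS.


V = {v ∈ H^1(0, 2/3) : v(0) = 0} (test functions vanish at x = 0 where u is specified); weak form: ∫_0^2/3 u'v' dx = ∫_0^2/3 (4*sin(9*π*x/2)) v dx − 2·v(2/3) for all v ∈ V.

Multiply both sides by a test function v and integrate from 0 to 2/3:
  ∫_0^2/3 −u''(x) v(x) dx = ∫_0^2/3 f(x) v(x) dx.
Integrate the LHS by parts once:
  ∫_0^2/3 −u'' v dx = −[u'(x) v(x)]_0^2/3 + ∫_0^2/3 u'(x) v'(x) dx.
Thus ∫_0^2/3 u'(x) v'(x) dx = ∫_0^2/3 f(x) v(x) dx + [u'(x) v(x)]_0^2/3.
Choose V so that boundary terms are either known or forced to vanish.
Mixed BC: u(0) = 0 (Dirichlet) and u'(2/3) = -2 (Neumann). Define V = {v ∈ H^1(0, 2/3) : v(0) = 0}. Then [u' v]_0^2/3 = u'(2/3)·v(2/3) − u'(0)·0 = − 2·v(2/3).
Weak formulation: find u (satisfying any essential BC) such that ∫_0^2/3 u'(x) v'(x) dx = ∫_0^2/3 f v dx − 2·v(2/3) for all v ∈ V (Dirichlet at 0 absorbed into V; Neumann datum at x = 2/3 contributes the boundary term).
Substituting f(x) = 4*sin(9*π*x/2), the right-hand side is ∫_0^2/3 (4*sin(9*π*x/2)) v dx − 2·v(2/3).


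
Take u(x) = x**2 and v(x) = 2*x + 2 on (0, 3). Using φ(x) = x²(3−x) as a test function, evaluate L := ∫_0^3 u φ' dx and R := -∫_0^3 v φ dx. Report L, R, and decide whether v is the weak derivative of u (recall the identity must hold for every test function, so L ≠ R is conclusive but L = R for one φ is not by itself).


LHS = -243/10, RHS = -189/5. No, v is not the weak derivative of u.

u(x) = x**2, classical derivative u'(x) = 2*x.
φ(x) = x²(3−x), so φ'(x) = 3*x*(2 - x).
Note φ(0) = φ(3) = 0, so the boundary term u·φ vanishes.
LHS = ∫_0^3 u(x) φ'(x) dx = ∫_0^3 (-3*x^4 + 6*x^3) dx. Term by term:
  ∫_0^3 -3*x^4 dx = -729/5;  ∫_0^3 6*x^3 dx = 243/2.
Sum: -729/5 + 243/2 = -243/10.
So LHS = -243/10.
∫_0^3 v(x) φ(x) dx = ∫_0^3 (-2*x^4 + 4*x^3 + 6*x^2) dx. Term by term:
  ∫_0^3 -2*x^4 dx = -486/5;  ∫_0^3 4*x^3 dx = 81;  ∫_0^3 6*x^2 dx = 54.
Sum: -486/5 + 81 + 54 = 189/5.
So RHS = -∫_0^3 v(x) φ(x) dx = -189/5.
LHS − RHS = 27/2 ≠ 0, so the identity fails.
(For a valid weak derivative the identity must hold for EVERY test function, in particular this one. The failure shows v is NOT the weak derivative of u.)
Correct weak derivative would be u'(x) = 2*x.


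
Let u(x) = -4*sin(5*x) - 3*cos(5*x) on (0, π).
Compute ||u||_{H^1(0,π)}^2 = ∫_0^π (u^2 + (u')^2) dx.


||u||_{H^1(0,π)}^2 = 325*π

u'(x) = 15*sin(5*x) - 20*cos(5*x).
Expand u² and (u')² and integrate term by term on (0, π), using: for integers n ≥ 1, ∫_0^π sin²(nx) dx = ∫_0^π cos²(nx) dx = π/2; for n ≠ n', ∫_0^π sin(nx)sin(n'x) dx = ∫_0^π cos(nx)cos(n'x) dx = 0; and by product-to-sum, ∫_0^π sin(nx)cos(n'x) dx = ½∫_0^π [sin((n+n')x) + sin((n−n')x)] dx, which is 0 when n+n' is even and 2n/(n²−n'²) when n+n' is odd (it need not vanish on (0, π)).
  u² squared terms: (-4)²·∫sin(5x)² dx = 16·π/2 = 8*π;  (-3)²·∫cos(5x)² dx = 9·π/2 = 9*π/2.
  u² cross terms: 2·(-4)·(-3)·∫sin(5x)·cos(5x) dx = 24·(0) = 0.
  So ∫_0^π u² dx = 8*π + 9*π/2 + 0 = 25*π/2.
  (u')² squared terms: (-20)²·∫cos(5x)² dx = 400·π/2 = 200*π;  (15)²·∫sin(5x)² dx = 225·π/2 = 225*π/2.
  (u')² cross terms: 2·(-20)·(15)·∫cos(5x)·sin(5x) dx = -600·(0) = 0.
  So ∫_0^π (u')² dx = 200*π + 225*π/2 + 0 = 625*π/2.
||u||_{H^1}^2 = (25*π/2) + (625*π/2) = 325*π.


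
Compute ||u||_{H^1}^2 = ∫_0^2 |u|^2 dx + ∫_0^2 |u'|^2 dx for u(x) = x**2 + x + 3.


||u||_{H^1}^2 = 1256/15

The H^1 norm (squared) on an interval (0, L) is
  ||u||_{H^1}^2 = ∫_0^L u(x)^2 dx + ∫_0^L u'(x)^2 dx.
Compute u'(x) = 2*x + 1.
Then u(x)^2 = x**4 + 2*x**3 + 7*x**2 + 6*x + 9 and u'(x)^2 = 4*x**2 + 4*x + 1.
Integrate each monomial from 0 to 2 using ∫_0^2 c·x^n dx = c·2^(n+1)/(n+1):
  ∫_0^2 u(x)^2 dx = ∫_0^2 (x^4 + 2*x^3 + 7*x^2 + 6*x + 9) dx. Term by term:
    ∫_0^2 x^4 dx = 32/5;  ∫_0^2 2*x^3 dx = 8;  ∫_0^2 7*x^2 dx = 56/3;
    ∫_0^2 6*x dx = 12;  ∫_0^2 9 dx = 18.
  Sum: 32/5 + 8 + 56/3 + 12 + 18 = 946/15.
  ∫_0^2 u'(x)^2 dx = ∫_0^2 (4*x^2 + 4*x + 1) dx. Term by term:
    ∫_0^2 4*x^2 dx = 32/3;  ∫_0^2 4*x dx = 8;  ∫_0^2 1 dx = 2.
  Sum: 32/3 + 8 + 2 = 62/3.
Adding: ||u||_{H^1}^2 = 946/15 + 62/3 = 1256/15.


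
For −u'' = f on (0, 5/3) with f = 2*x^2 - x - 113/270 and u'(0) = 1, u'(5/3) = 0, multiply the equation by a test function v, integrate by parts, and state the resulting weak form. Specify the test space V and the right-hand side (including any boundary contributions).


V = H^1(0, 5/3) (v unrestricted at boundary; u is determined up to an additive constant); weak form: ∫_0^5/3 u'v' dx = ∫_0^5/3 (2*x^2 - x - 113/270) v dx − v(0) for all v ∈ V.

Multiply both sides by a test function v and integrate from 0 to 5/3:
  ∫_0^5/3 −u''(x) v(x) dx = ∫_0^5/3 f(x) v(x) dx.
Integrate the LHS by parts once:
  ∫_0^5/3 −u'' v dx = −[u'(x) v(x)]_0^5/3 + ∫_0^5/3 u'(x) v'(x) dx.
Thus ∫_0^5/3 u'(x) v'(x) dx = ∫_0^5/3 f(x) v(x) dx + [u'(x) v(x)]_0^5/3.
Choose V so that boundary terms are either known or forced to vanish.
u has inhomogeneous Neumann u'(0) = 1, u'(5/3) = 0. [u' v]_0^5/3 = (0)·v(5/3) − (1)·v(0) = − v(0). Take V = H^1(0, 5/3); boundary term becomes part of RHS.
Weak formulation: find u (satisfying any essential BC) such that ∫_0^5/3 u'(x) v'(x) dx = ∫_0^5/3 f v dx − v(0) for all v ∈ V (Neumann data are natural BCs: they enter the RHS as boundary terms).
Substituting f(x) = 2*x^2 - x - 113/270, the right-hand side is ∫_0^5/3 (2*x^2 - x - 113/270) v dx − v(0).
Compatibility check (pure Neumann): taking v ≡ 1 ∈ V gives 0 = ∫_0^5/3 f dx + (0) − (1), i.e. ∫_0^5/3 f dx must equal u'(0) − u'(5/3) = 1. Indeed ∫_0^5/3 (2*x^2 - x - 113/270) dx = 1, so the data are compatible. The solution is then unique only up to an additive constant (fix it e.g. by requiring ∫_0^5/3 u dx = 0).


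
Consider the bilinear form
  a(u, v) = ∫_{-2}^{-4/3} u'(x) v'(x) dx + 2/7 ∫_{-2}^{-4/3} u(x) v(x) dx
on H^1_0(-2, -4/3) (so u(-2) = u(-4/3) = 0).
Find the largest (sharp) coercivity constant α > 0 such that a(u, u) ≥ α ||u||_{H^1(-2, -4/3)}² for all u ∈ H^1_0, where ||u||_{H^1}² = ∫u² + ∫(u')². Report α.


α = (8 + 63*π^2)/(7*(4 + 9*π^2))

Coercivity of a(·,·) on H^1_0(-2, -4/3) means a(u, u) ≥ α ||u||_{H^1}² for every u ∈ H^1_0.
The interval has length L = 2/3, and Poincaré/coercivity depend only on L. Here a(u, u) = ∫(u')² + (2/7)·∫u².
Here 0 < c = 2/7 < 1. The condition a(u,u) ≥ α||u||_{H^1}² reads (1−α)∫(u')² ≥ (α−c)∫u². Any admissible α is ≤ 1 (rapidly oscillating u have ∫u²/∫(u')² → 0), and α = 1 would force 0 ≥ (1−c)∫u², impossible since c < 1; so 1−α > 0. By the sharp Poincaré inequality on H^1_0 of an interval of length L, ∫(u')² ≥ (π/L)²∫u² with equality for the first sine mode sin(π(x−x₀)/L) (x₀ the left endpoint), so the inequality holds for all u iff (1−α)(π/L)² ≥ α − c, i.e. α ≤ ((π/L)² + c)/((π/L)² + 1) = (1 + c(L/π)²)/(1 + (L/π)²). With (π/L)² = 9*π^2/4 and c = 2/7, the largest admissible constant is α = ((π/L)² + c)/((π/L)² + 1).
Simplifying, α = (8 + 63*π^2)/(7*(4 + 9*π^2)).


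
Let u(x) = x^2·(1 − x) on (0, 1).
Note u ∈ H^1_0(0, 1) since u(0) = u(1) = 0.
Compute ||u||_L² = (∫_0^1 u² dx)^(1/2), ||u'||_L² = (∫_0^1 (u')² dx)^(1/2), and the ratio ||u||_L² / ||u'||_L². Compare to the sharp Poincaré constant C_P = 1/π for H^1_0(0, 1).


||u||_L² / ||u'||_L² = sqrt(14)/14 < C_P = 1/π.

u(x) = x^2·(1 − x), so u'(x) = x*(2 - 3*x).
u(x) = x^2·(1 − x) vanishes at x = 0 and x = 1, so u ∈ H^1_0(0, 1). Differentiate via the product rule and integrate the resulting polynomials term by term.
  ∫_0^1 u² dx = ∫_0^1 (x^6 - 2*x^5 + x^4) dx. Term by term:
    ∫_0^1 x^6 dx = 1/7;  ∫_0^1 -2*x^5 dx = -1/3;  ∫_0^1 x^4 dx = 1/5.
  Sum: 1/7 − 1/3 + 1/5 = 1/105.
  ∫_0^1 (u')² dx = ∫_0^1 (9*x^4 - 12*x^3 + 4*x^2) dx. Term by term:
    ∫_0^1 9*x^4 dx = 9/5;  ∫_0^1 -12*x^3 dx = -3;  ∫_0^1 4*x^2 dx = 4/3.
  Sum: 9/5 − 3 + 4/3 = 2/15.
∫_0^1 u² dx = 1/105, so ||u||_L² = sqrt(105)/105.
∫_0^1 (u')² dx = 2/15, so ||u'||_L² = sqrt(30)/15.
Ratio ||u||_L² / ||u'||_L² = sqrt(14)/14.
Sharp Poincaré constant on H^1_0(0, 1) is C_P = L/π = 1/π, achieved by sin(π·x).
A polynomial bump cannot attain the sharp Poincaré constant (only the first sine eigenfunction does), so the ratio is strictly less than C_P, consistent with ||u||_L² ≤ C_P ||u'||_L².


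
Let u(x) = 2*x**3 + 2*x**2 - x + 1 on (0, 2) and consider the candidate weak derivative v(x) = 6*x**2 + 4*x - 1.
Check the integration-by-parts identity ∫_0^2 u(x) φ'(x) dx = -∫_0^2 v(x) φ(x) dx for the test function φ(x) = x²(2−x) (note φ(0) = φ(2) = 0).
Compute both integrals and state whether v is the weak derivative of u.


LHS = -268/15, RHS = -268/15. Yes, v = u' weakly.

u(x) = 2*x**3 + 2*x**2 - x + 1, classical derivative u'(x) = 6*x**2 + 4*x - 1.
φ(x) = x²(2−x), so φ'(x) = x*(4 - 3*x).
Note φ(0) = φ(2) = 0, so the boundary term u·φ vanishes.
LHS = ∫_0^2 u(x) φ'(x) dx = ∫_0^2 (-6*x^5 + 2*x^4 + 11*x^3 - 7*x^2 + 4*x) dx. Term by term:
  ∫_0^2 -6*x^5 dx = -64;  ∫_0^2 2*x^4 dx = 64/5;  ∫_0^2 11*x^3 dx = 44;
  ∫_0^2 -7*x^2 dx = -56/3;  ∫_0^2 4*x dx = 8.
Sum: -64 + 64/5 + 44 − 56/3 + 8 = -268/15.
So LHS = -268/15.
∫_0^2 v(x) φ(x) dx = ∫_0^2 (-6*x^5 + 8*x^4 + 9*x^3 - 2*x^2) dx. Term by term:
  ∫_0^2 -6*x^5 dx = -64;  ∫_0^2 8*x^4 dx = 256/5;  ∫_0^2 9*x^3 dx = 36;
  ∫_0^2 -2*x^2 dx = -16/3.
Sum: -64 + 256/5 + 36 − 16/3 = 268/15.
So RHS = -∫_0^2 v(x) φ(x) dx = -268/15.
LHS = RHS, so the identity holds for this test φ.
Moreover u is smooth here and v(x) = u'(x) = 6*x**2 + 4*x - 1 pointwise, so the identity holds for every test function. Hence v is the weak derivative of u.


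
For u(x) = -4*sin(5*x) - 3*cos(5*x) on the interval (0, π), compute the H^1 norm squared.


||u||_{H^1(0,π)}^2 = 325*π

u'(x) = 15*sin(5*x) - 20*cos(5*x).
Expand u² and (u')² and integrate term by term on (0, π), using: for integers n ≥ 1, ∫_0^π sin²(nx) dx = ∫_0^π cos²(nx) dx = π/2; for n ≠ n', ∫_0^π sin(nx)sin(n'x) dx = ∫_0^π cos(nx)cos(n'x) dx = 0; and by product-to-sum, ∫_0^π sin(nx)cos(n'x) dx = ½∫_0^π [sin((n+n')x) + sin((n−n')x)] dx, which is 0 when n+n' is even and 2n/(n²−n'²) when n+n' is odd (it need not vanish on (0, π)).
  u² squared terms: (-4)²·∫sin(5x)² dx = 16·π/2 = 8*π;  (-3)²·∫cos(5x)² dx = 9·π/2 = 9*π/2.
  u² cross terms: 2·(-4)·(-3)·∫sin(5x)·cos(5x) dx = 24·(0) = 0.
  So ∫_0^π u² dx = 8*π + 9*π/2 + 0 = 25*π/2.
  (u')² squared terms: (-20)²·∫cos(5x)² dx = 400·π/2 = 200*π;  (15)²·∫sin(5x)² dx = 225·π/2 = 225*π/2.
  (u')² cross terms: 2·(-20)·(15)·∫cos(5x)·sin(5x) dx = -600·(0) = 0.
  So ∫_0^π (u')² dx = 200*π + 225*π/2 + 0 = 625*π/2.
||u||_{H^1}^2 = (25*π/2) + (625*π/2) = 325*π.


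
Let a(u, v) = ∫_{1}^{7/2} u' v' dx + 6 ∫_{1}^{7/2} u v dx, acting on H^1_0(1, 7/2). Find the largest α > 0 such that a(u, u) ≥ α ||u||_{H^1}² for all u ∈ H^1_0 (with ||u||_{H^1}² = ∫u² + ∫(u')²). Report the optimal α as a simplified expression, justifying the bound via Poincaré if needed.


α = 1

Coercivity of a(·,·) on H^1_0(1, 7/2) means a(u, u) ≥ α ||u||_{H^1}² for every u ∈ H^1_0.
The interval has length L = 5/2, and Poincaré/coercivity depend only on L. Here a(u, u) = ∫(u')² + (6)·∫u².
Here c = 6 ≥ 1, so a(u,u) = ∫(u')² + c∫u² ≥ ∫(u')² + ∫u² = ||u||_{H^1}², i.e. α = 1 works. No larger α is possible: a(u,u) ≥ α||u||_{H^1}² means (1−α)∫(u')² ≥ (α−c)∫u², and for the modes u_n = sin(nπ(x−x₀)/L) (x₀ the left endpoint) one has ∫u_n²/∫(u_n')² = (L/(nπ))² → 0, so a(u_n,u_n)/||u_n||_{H^1}² → 1. Hence the optimal constant is α = 1.
Therefore α = 1.


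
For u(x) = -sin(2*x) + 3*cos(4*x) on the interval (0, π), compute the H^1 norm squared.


||u||_{H^1(0,π)}^2 = 79*π

u'(x) = -12*sin(4*x) - 2*cos(2*x).
Expand u² and (u')² and integrate term by term on (0, π), using: for integers n ≥ 1, ∫_0^π sin²(nx) dx = ∫_0^π cos²(nx) dx = π/2; for n ≠ n', ∫_0^π sin(nx)sin(n'x) dx = ∫_0^π cos(nx)cos(n'x) dx = 0; and by product-to-sum, ∫_0^π sin(nx)cos(n'x) dx = ½∫_0^π [sin((n+n')x) + sin((n−n')x)] dx, which is 0 when n+n' is even and 2n/(n²−n'²) when n+n' is odd (it need not vanish on (0, π)).
  u² squared terms: (-1)²·∫sin(2x)² dx = 1·π/2 = π/2;  (3)²·∫cos(4x)² dx = 9·π/2 = 9*π/2.
  u² cross terms: 2·(-1)·(3)·∫sin(2x)·cos(4x) dx = -6·(0) = 0.
  So ∫_0^π u² dx = π/2 + 9*π/2 + 0 = 5*π.
  (u')² squared terms: (-12)²·∫sin(4x)² dx = 144·π/2 = 72*π;  (-2)²·∫cos(2x)² dx = 4·π/2 = 2*π.
  (u')² cross terms: 2·(-12)·(-2)·∫sin(4x)·cos(2x) dx = 48·(0) = 0.
  So ∫_0^π (u')² dx = 72*π + 2*π + 0 = 74*π.
||u||_{H^1}^2 = (5*π) + (74*π) = 79*π.


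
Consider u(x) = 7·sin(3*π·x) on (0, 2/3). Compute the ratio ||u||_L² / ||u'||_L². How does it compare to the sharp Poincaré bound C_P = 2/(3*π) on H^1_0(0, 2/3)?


||u||_L² / ||u'||_L² = 1/(3*π) < C_P = 2/(3*π).

u(x) = 7·sin(3*π·x), so u'(x) = 21*π*cos(3*π*x).
Writing u(x) = A·sin(kπx/L) with A = 7 and k = 2, use ∫_0^L sin²(kπx/L) dx = L/2 and ∫_0^L cos²(kπx/L) dx = L/2.
u² = 49·sin²(3*π·x) and (u')² = 441*π^2·cos²(3*π·x), and each of sin², cos² integrates to L/2 = 1/3 over (0, 2/3).
∫_0^2/3 u² dx = 49/3, so ||u||_L² = 7*sqrt(3)/3.
∫_0^2/3 (u')² dx = 147*π^2, so ||u'||_L² = 7*sqrt(3)*π.
Ratio ||u||_L² / ||u'||_L² = 1/(3*π).
Sharp Poincaré constant on H^1_0(0, 2/3) is C_P = L/π = 2/(3*π), achieved by sin(3*π/2·x).
This is the k = 2 harmonic; the ratio L/(kπ) is strictly less than C_P = L/π, consistent with the sharp inequality ||u||_L² ≤ C_P ||u'||_L².
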